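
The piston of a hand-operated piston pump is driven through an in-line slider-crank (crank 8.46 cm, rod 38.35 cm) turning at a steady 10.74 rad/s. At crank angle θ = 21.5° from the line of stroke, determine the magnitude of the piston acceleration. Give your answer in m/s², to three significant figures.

10.7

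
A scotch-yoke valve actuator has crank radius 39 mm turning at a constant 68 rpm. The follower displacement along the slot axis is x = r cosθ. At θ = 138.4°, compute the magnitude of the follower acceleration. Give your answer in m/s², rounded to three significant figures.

ω = 7.121 rad/s (from 68 rpm).
x = r cosθ ⇒ ẍ = −rω² cosθ (ω constant).
|a| = rω²|cosθ| = 0.039·(7.121)²·|cos 138.4°| = 1.4788 m/s².

1.48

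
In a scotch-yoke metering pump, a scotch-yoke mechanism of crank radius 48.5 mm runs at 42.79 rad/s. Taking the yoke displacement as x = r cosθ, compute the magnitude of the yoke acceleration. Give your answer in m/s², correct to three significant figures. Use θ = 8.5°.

87.8

ω = 42.79 rad/s
x = r cosθ ⇒ ẍ = −rω² cosθ (ω constant).
|a| = rω²|cosθ| = 0.0485·(42.79)²·|cos 8.5°| = 87.827 m/s².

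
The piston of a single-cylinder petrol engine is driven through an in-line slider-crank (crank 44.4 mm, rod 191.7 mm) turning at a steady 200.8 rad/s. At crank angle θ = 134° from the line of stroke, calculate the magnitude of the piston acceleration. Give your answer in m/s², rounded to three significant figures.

ω = 200.8 rad/s
x(θ) = r cosθ + √(L² − r² sin²θ); with ω constant, a = ω²·d²x/dθ².
d²x/dθ² = −r cosθ − r²(cos2θ)/√u − r⁴ sin²2θ/(4u^{3/2}),  u = L² − r² sin²θ = 0.0357288 m².
Substituting r = 0.0444 m, L = 0.1917 m, θ = 134°: d²x/dθ² = +0.031063 m.
a = ω²·d²x/dθ² = (200.8)²·(+0.031063) = +1252.5 m/s²;  |a| = 1252.5 m/s².

1250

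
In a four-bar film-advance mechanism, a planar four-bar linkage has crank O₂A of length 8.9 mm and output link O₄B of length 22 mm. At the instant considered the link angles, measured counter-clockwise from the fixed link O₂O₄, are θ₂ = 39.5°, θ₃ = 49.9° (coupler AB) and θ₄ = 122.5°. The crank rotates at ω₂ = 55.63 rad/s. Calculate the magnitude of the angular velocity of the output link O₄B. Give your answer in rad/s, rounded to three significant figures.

4.26

ω₂ = 55.63 rad/s
Differentiating the loop-closure r₂e^{iθ₂}+r₃e^{iθ₃}=r₁+r₄e^{iθ₄} gives r₂ω₂e^{iθ₂}+r₃ω₃e^{iθ₃}=r₄ω₄e^{iθ₄}.
Eliminating the other unknown: ω₄ = r₂ω₂ sin(θ₂−θ₃) / [r₄ sin(θ₄−θ₃)].
Numerator sine = -0.18052; denominator sine = +0.95424.
Result = 0.0089·55.63·(-0.18052) / (0.022·(+0.95424)) = -4.2574 rad/s; magnitude 4.2574 rad/s.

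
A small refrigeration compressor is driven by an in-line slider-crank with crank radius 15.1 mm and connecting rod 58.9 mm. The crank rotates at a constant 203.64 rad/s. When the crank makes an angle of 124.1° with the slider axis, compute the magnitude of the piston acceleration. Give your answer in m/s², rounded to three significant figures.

ω = 203.6 rad/s
x(θ) = r cosθ + √(L² − r² sin²θ); with ω constant, a = ω²·d²x/dθ².
d²x/dθ² = −r cosθ − r²(cos2θ)/√u − r⁴ sin²2θ/(4u^{3/2}),  u = L² − r² sin²θ = 0.00331287 m².
Substituting r = 0.0151 m, L = 0.0589 m, θ = 124.1°: d²x/dθ² = +0.009878 m.
a = ω²·d²x/dθ² = (203.6)²·(+0.009878) = +409.63 m/s²;  |a| = 409.63 m/s².

410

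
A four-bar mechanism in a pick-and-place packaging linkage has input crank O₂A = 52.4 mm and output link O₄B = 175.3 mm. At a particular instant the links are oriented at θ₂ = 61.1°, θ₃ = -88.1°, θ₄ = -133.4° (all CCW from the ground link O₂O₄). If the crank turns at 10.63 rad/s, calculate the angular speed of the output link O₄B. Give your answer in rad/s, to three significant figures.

ω₂ = 10.63 rad/s
Differentiating the loop-closure r₂e^{iθ₂}+r₃e^{iθ₃}=r₁+r₄e^{iθ₄} gives r₂ω₂e^{iθ₂}+r₃ω₃e^{iθ₃}=r₄ω₄e^{iθ₄}.
Eliminating the other unknown: ω₄ = r₂ω₂ sin(θ₂−θ₃) / [r₄ sin(θ₄−θ₃)].
Numerator sine = +0.51204; denominator sine = -0.71080.
Result = 0.0524·10.63·(+0.51204) / (0.1753·(-0.71080)) = -2.289 rad/s; magnitude 2.289 rad/s.

2.29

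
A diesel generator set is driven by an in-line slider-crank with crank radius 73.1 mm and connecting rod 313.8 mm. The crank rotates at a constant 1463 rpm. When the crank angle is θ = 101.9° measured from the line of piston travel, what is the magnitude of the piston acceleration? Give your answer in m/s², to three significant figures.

728

ω = 2π·1463/60 = 153.2 rad/s
x(θ) = r cosθ + √(L² − r² sin²θ); with ω constant, a = ω²·d²x/dθ².
d²x/dθ² = −r cosθ − r²(cos2θ)/√u − r⁴ sin²2θ/(4u^{3/2}),  u = L² − r² sin²θ = 0.093354 m².
Substituting r = 0.0731 m, L = 0.3138 m, θ = 101.9°: d²x/dθ² = +0.031035 m.
a = ω²·d²x/dθ² = (153.2)²·(+0.031035) = +728.44 m/s²;  |a| = 728.44 m/s².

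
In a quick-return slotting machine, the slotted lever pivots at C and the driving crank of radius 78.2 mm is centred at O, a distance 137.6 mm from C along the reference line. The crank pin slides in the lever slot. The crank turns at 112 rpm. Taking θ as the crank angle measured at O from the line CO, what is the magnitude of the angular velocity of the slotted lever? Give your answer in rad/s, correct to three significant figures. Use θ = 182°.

15.4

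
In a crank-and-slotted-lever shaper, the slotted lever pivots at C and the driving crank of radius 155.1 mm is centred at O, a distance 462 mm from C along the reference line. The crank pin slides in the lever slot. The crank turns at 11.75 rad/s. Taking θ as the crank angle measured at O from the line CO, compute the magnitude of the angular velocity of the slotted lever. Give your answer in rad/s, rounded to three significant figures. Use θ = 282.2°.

1.72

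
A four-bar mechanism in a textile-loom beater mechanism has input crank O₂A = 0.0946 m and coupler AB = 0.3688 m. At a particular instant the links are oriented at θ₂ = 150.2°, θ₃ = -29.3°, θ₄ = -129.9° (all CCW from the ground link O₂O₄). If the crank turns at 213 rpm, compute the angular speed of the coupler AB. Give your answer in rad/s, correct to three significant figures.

5.73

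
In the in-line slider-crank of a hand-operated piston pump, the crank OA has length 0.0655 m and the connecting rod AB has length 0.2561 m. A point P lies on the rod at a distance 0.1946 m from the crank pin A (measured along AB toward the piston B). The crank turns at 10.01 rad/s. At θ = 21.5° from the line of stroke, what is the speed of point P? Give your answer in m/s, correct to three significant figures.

0.320

ω = 10.01 rad/s.  Crank-pin speed |V_A| = rω = 0.65565 m/s, perpendicular to OA.
Rod angle: sinφ = −(r/L) sinθ ⇒ φ = -5.379°; ω_rod = −rω cosθ/√(L²−r²sin²θ) = -2.3925 rad/s.
V_P = V_A + ω_rod × AP, with AP = 0.1946 m along the rod.
Components: V_Px = −rω sinθ − a·ω_rod·sinφ = -0.28394 m/s;  V_Py = rω cosθ + a·ω_rod·cosφ = +0.14649 m/s.
|V_P| = √(V_Px² + V_Py²) = 0.3195 m/s.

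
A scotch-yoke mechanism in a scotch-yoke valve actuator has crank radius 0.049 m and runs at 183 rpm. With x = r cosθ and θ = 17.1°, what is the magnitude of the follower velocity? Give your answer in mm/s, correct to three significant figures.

ω = 19.16 rad/s (from 183 rpm).
x = r cosθ ⇒ ẋ = −rω sinθ.
|v| = rω|sinθ| = 0.049·19.16·|sin 17.1°| = 0.27611 m/s = 276.11 mm/s.

276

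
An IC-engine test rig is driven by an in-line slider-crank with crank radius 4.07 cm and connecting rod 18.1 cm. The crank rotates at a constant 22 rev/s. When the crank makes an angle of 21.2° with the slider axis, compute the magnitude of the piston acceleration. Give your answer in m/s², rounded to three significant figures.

856

ω = 2π·22 = 138.2 rad/s
x(θ) = r cosθ + √(L² − r² sin²θ); with ω constant, a = ω²·d²x/dθ².
d²x/dθ² = −r cosθ − r²(cos2θ)/√u − r⁴ sin²2θ/(4u^{3/2}),  u = L² − r² sin²θ = 0.0325444 m².
Substituting r = 0.0407 m, L = 0.181 m, θ = 21.2°: d²x/dθ² = -0.044779 m.
a = ω²·d²x/dθ² = (138.2)²·(-0.044779) = -855.63 m/s²;  |a| = 855.63 m/s².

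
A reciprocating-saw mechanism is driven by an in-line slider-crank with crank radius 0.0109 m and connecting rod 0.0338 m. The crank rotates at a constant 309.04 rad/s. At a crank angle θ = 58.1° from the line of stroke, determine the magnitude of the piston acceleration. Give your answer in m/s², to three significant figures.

404

ω = 309 rad/s
x(θ) = r cosθ + √(L² − r² sin²θ); with ω constant, a = ω²·d²x/dθ².
d²x/dθ² = −r cosθ − r²(cos2θ)/√u − r⁴ sin²2θ/(4u^{3/2}),  u = L² − r² sin²θ = 0.00105681 m².
Substituting r = 0.0109 m, L = 0.0338 m, θ = 58.1°: d²x/dθ² = -0.0042291 m.
a = ω²·d²x/dθ² = (309)²·(-0.0042291) = -403.9 m/s²;  |a| = 403.9 m/s².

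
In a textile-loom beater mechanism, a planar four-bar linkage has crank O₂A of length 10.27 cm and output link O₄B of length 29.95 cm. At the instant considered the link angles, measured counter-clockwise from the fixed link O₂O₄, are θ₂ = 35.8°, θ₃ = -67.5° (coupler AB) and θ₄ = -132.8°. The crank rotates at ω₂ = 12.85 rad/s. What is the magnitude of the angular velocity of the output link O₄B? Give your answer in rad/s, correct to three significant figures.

ω₂ = 12.85 rad/s
Differentiating the loop-closure r₂e^{iθ₂}+r₃e^{iθ₃}=r₁+r₄e^{iθ₄} gives r₂ω₂e^{iθ₂}+r₃ω₃e^{iθ₃}=r₄ω₄e^{iθ₄}.
Eliminating the other unknown: ω₄ = r₂ω₂ sin(θ₂−θ₃) / [r₄ sin(θ₄−θ₃)].
Numerator sine = +0.97318; denominator sine = -0.90851.
Result = 0.1027·12.85·(+0.97318) / (0.2995·(-0.90851)) = -4.72 rad/s; magnitude 4.72 rad/s.

4.72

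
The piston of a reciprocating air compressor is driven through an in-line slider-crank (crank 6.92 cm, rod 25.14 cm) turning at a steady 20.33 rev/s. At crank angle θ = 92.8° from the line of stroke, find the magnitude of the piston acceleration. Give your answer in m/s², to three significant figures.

ω = 2π·20.3 = 127.7 rad/s
x(θ) = r cosθ + √(L² − r² sin²θ); with ω constant, a = ω²·d²x/dθ².
d²x/dθ² = −r cosθ − r²(cos2θ)/√u − r⁴ sin²2θ/(4u^{3/2}),  u = L² − r² sin²θ = 0.0584247 m².
Substituting r = 0.0692 m, L = 0.2514 m, θ = 92.8°: d²x/dθ² = +0.023093 m.
a = ω²·d²x/dθ² = (127.7)²·(+0.023093) = +376.81 m/s²;  |a| = 376.81 m/s².

377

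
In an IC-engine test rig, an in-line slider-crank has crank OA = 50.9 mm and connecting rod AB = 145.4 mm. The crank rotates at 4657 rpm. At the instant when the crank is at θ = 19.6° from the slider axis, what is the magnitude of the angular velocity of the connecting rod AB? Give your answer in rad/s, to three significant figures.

162

ω = 487.7 rad/s (converted from 4657 rpm).
The rod makes angle φ with the slider axis where L sinφ = r sinθ; differentiating, L cosφ·φ̇ = r ω cosθ.
L cosφ = √(L² − r² sin²θ) = 0.14439 m.
|ω_rod| = r ω |cosθ| / √(L² − r² sin²θ) = 0.0509·487.7·0.94206/0.14439 = 161.95 rad/s.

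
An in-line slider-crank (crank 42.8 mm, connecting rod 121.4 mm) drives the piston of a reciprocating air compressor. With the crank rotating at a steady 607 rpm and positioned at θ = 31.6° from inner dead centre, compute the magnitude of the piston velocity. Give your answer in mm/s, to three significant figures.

ω = 2π·607/60 = 63.56 rad/s
For an in-line slider-crank, x = r cosθ + √(L² − r² sin²θ), so v = −rω sinθ·[1 + r cosθ/√(L² − r² sin²θ)].
With r = 0.0428 m, L = 0.1214 m, θ = 31.6°: √(L² − r² sin²θ) = 0.11931 m.
v = −0.0428·63.56·0.52399·[1 + 0.0428·0.85173/0.11931] = -1.8611 m/s.
|v| = 1.8611 m/s = 1861.1 mm/s.

1860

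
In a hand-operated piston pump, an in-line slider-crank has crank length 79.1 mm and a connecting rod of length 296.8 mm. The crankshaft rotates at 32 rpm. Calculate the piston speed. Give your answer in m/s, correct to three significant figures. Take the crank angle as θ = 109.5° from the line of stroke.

0.227

ω = 2π·32/60 = 3.351 rad/s
For an in-line slider-crank, x = r cosθ + √(L² − r² sin²θ), so v = −rω sinθ·[1 + r cosθ/√(L² − r² sin²θ)].
With r = 0.0791 m, L = 0.2968 m, θ = 109.5°: √(L² − r² sin²θ) = 0.28728 m.
v = −0.0791·3.351·0.94264·[1 + 0.0791·-0.33381/0.28728] = -0.2269 m/s.
|v| = 0.2269 m/s.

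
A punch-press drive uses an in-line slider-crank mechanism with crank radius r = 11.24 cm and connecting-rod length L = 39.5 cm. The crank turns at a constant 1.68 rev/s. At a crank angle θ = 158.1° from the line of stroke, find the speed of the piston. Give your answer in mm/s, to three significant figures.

ω = 2π·1.68 = 10.56 rad/s
For an in-line slider-crank, x = r cosθ + √(L² − r² sin²θ), so v = −rω sinθ·[1 + r cosθ/√(L² − r² sin²θ)].
With r = 0.1124 m, L = 0.395 m, θ = 158.1°: √(L² − r² sin²θ) = 0.39277 m.
v = −0.1124·10.56·0.37299·[1 + 0.1124·-0.92784/0.39277] = -0.32503 m/s.
|v| = 0.32503 m/s = 325.03 mm/s.

325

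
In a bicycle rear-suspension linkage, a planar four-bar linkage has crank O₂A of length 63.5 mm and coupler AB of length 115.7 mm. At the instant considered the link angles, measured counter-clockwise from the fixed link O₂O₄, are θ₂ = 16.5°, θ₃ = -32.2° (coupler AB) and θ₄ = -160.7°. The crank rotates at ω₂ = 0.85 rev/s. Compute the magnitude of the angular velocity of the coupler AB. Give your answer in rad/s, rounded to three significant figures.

0.183

ω₂ = 5.341 rad/s (from 0.85 rev/s).
Differentiating the loop-closure r₂e^{iθ₂}+r₃e^{iθ₃}=r₁+r₄e^{iθ₄} gives r₂ω₂e^{iθ₂}+r₃ω₃e^{iθ₃}=r₄ω₄e^{iθ₄}.
Eliminating the other unknown: ω₃ = r₂ω₂ sin(θ₄−θ₂) / [r₃ sin(θ₃−θ₄)].
Numerator sine = -0.04885; denominator sine = +0.78261.
Result = 0.0635·5.341·(-0.04885) / (0.1157·(+0.78261)) = -0.18296 rad/s; magnitude 0.18296 rad/s.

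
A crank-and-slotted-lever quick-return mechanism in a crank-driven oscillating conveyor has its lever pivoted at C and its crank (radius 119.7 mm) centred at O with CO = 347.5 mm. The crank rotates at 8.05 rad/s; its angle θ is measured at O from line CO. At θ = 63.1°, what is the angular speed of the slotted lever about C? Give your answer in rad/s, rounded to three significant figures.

ω = 8.05 rad/s
Crank pin A relative to C: A = (d + r cosθ, r sinθ); lever angle φ = atan2(r sinθ, d + r cosθ).
Differentiating tanφ: φ̇ = rω(d cosθ + r)/(d² + r² + 2dr cosθ).
d² + r² + 2dr cosθ = |CA|² = 0.172723 m²;  d cosθ + r = +0.27692 m.
|ω_lever| = |0.1197·8.05·+0.27692| / 0.172723 = 1.5449 rad/s.

1.54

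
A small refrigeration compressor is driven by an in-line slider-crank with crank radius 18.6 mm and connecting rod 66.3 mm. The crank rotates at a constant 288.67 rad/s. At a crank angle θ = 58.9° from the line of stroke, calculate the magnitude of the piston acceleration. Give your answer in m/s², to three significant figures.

599

ω = 288.7 rad/s
x(θ) = r cosθ + √(L² − r² sin²θ); with ω constant, a = ω²·d²x/dθ².
d²x/dθ² = −r cosθ − r²(cos2θ)/√u − r⁴ sin²2θ/(4u^{3/2}),  u = L² − r² sin²θ = 0.00414203 m².
Substituting r = 0.0186 m, L = 0.0663 m, θ = 58.9°: d²x/dθ² = -0.0071883 m.
a = ω²·d²x/dθ² = (288.7)²·(-0.0071883) = -599 m/s²;  |a| = 599 m/s².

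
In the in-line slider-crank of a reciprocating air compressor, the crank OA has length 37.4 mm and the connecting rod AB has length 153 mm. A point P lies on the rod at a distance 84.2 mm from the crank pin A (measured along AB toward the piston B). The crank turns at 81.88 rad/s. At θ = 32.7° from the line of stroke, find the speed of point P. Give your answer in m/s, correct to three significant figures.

ω = 81.88 rad/s.  Crank-pin speed |V_A| = rω = 3.0623 m/s, perpendicular to OA.
Rod angle: sinφ = −(r/L) sinθ ⇒ φ = -7.589°; ω_rod = −rω cosθ/√(L²−r²sin²θ) = -16.992 rad/s.
V_P = V_A + ω_rod × AP, with AP = 0.0842 m along the rod.
Components: V_Px = −rω sinθ − a·ω_rod·sinφ = -1.8433 m/s;  V_Py = rω cosθ + a·ω_rod·cosφ = +1.1588 m/s.
|V_P| = √(V_Px² + V_Py²) = 2.1773 m/s.

2.18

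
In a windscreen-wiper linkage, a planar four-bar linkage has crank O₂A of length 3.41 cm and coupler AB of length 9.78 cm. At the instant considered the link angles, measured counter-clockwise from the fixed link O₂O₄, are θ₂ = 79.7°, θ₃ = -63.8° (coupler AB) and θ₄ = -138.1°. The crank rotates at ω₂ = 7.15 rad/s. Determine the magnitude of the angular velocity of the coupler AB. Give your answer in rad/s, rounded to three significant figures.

1.59

ω₂ = 7.15 rad/s
Differentiating the loop-closure r₂e^{iθ₂}+r₃e^{iθ₃}=r₁+r₄e^{iθ₄} gives r₂ω₂e^{iθ₂}+r₃ω₃e^{iθ₃}=r₄ω₄e^{iθ₄}.
Eliminating the other unknown: ω₃ = r₂ω₂ sin(θ₄−θ₂) / [r₃ sin(θ₃−θ₄)].
Numerator sine = +0.61291; denominator sine = +0.96269.
Result = 0.0341·7.15·(+0.61291) / (0.0978·(+0.96269)) = +1.5872 rad/s; magnitude 1.5872 rad/s.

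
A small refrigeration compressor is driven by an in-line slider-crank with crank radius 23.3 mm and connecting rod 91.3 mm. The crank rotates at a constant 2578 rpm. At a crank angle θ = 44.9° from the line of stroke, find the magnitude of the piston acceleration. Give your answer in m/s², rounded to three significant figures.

1210

ω = 2π·2578/60 = 270 rad/s
x(θ) = r cosθ + √(L² − r² sin²θ); with ω constant, a = ω²·d²x/dθ².
d²x/dθ² = −r cosθ − r²(cos2θ)/√u − r⁴ sin²2θ/(4u^{3/2}),  u = L² − r² sin²θ = 0.00806519 m².
Substituting r = 0.0233 m, L = 0.0913 m, θ = 44.9°: d²x/dθ² = -0.016627 m.
a = ω²·d²x/dθ² = (270)²·(-0.016627) = -1211.8 m/s²;  |a| = 1211.8 m/s².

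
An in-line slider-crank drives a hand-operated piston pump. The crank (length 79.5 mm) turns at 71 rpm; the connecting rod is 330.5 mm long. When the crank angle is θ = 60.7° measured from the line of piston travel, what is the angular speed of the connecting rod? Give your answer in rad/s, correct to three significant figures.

0.895

ω = 7.435 rad/s (converted from 71 rpm).
The rod makes angle φ with the slider axis where L sinφ = r sinθ; differentiating, L cosφ·φ̇ = r ω cosθ.
L cosφ = √(L² − r² sin²θ) = 0.32315 m.
|ω_rod| = r ω |cosθ| / √(L² − r² sin²θ) = 0.0795·7.435·0.48938/0.32315 = 0.89516 rad/s.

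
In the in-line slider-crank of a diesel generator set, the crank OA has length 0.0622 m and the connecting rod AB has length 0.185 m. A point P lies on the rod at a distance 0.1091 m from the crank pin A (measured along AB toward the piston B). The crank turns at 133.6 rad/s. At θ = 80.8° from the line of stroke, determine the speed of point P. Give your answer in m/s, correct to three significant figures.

ω = 133.6 rad/s.  Crank-pin speed |V_A| = rω = 8.3099 m/s, perpendicular to OA.
Rod angle: sinφ = −(r/L) sinθ ⇒ φ = -19.384°; ω_rod = −rω cosθ/√(L²−r²sin²θ) = -7.6132 rad/s.
V_P = V_A + ω_rod × AP, with AP = 0.1091 m along the rod.
Components: V_Px = −rω sinθ − a·ω_rod·sinφ = -8.4787 m/s;  V_Py = rω cosθ + a·ω_rod·cosφ = +0.54509 m/s.
|V_P| = √(V_Px² + V_Py²) = 8.4962 m/s.

8.50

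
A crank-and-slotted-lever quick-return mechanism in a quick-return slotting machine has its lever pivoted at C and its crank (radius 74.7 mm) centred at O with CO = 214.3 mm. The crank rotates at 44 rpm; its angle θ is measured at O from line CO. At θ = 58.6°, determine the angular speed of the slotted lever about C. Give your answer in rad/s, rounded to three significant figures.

0.941

ω = 4.608 rad/s (from 44 rpm).
Crank pin A relative to C: A = (d + r cosθ, r sinθ); lever angle φ = atan2(r sinθ, d + r cosθ).
Differentiating tanφ: φ̇ = rω(d cosθ + r)/(d² + r² + 2dr cosθ).
d² + r² + 2dr cosθ = |CA|² = 0.0681854 m²;  d cosθ + r = +0.18635 m.
|ω_lever| = |0.0747·4.608·+0.18635| / 0.0681854 = 0.94069 rad/s.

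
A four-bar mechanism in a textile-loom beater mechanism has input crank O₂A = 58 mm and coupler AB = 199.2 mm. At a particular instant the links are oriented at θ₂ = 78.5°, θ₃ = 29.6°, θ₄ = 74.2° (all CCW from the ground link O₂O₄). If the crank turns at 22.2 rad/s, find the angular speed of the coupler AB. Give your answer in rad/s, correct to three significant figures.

0.690

ω₂ = 22.2 rad/s
Differentiating the loop-closure r₂e^{iθ₂}+r₃e^{iθ₃}=r₁+r₄e^{iθ₄} gives r₂ω₂e^{iθ₂}+r₃ω₃e^{iθ₃}=r₄ω₄e^{iθ₄}.
Eliminating the other unknown: ω₃ = r₂ω₂ sin(θ₄−θ₂) / [r₃ sin(θ₃−θ₄)].
Numerator sine = -0.07498; denominator sine = -0.70215.
Result = 0.058·22.2·(-0.07498) / (0.1992·(-0.70215)) = +0.69024 rad/s; magnitude 0.69024 rad/s.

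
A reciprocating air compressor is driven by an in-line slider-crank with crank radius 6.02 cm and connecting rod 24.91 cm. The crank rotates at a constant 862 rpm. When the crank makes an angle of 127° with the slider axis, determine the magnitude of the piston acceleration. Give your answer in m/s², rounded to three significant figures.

ω = 2π·862/60 = 90.27 rad/s
x(θ) = r cosθ + √(L² − r² sin²θ); with ω constant, a = ω²·d²x/dθ².
d²x/dθ² = −r cosθ − r²(cos2θ)/√u − r⁴ sin²2θ/(4u^{3/2}),  u = L² − r² sin²θ = 0.0597393 m².
Substituting r = 0.0602 m, L = 0.2491 m, θ = 127°: d²x/dθ² = +0.040108 m.
a = ω²·d²x/dθ² = (90.27)²·(+0.040108) = +326.82 m/s²;  |a| = 326.82 m/s².

327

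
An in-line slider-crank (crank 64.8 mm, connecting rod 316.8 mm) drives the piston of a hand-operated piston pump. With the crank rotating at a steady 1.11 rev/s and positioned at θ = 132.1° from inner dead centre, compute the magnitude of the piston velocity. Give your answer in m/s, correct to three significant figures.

0.289

ω = 2π·1.11 = 6.974 rad/s
For an in-line slider-crank, x = r cosθ + √(L² − r² sin²θ), so v = −rω sinθ·[1 + r cosθ/√(L² − r² sin²θ)].
With r = 0.0648 m, L = 0.3168 m, θ = 132.1°: √(L² − r² sin²θ) = 0.31313 m.
v = −0.0648·6.974·0.74198·[1 + 0.0648·-0.67043/0.31313] = -0.2888 m/s.
|v| = 0.2888 m/s.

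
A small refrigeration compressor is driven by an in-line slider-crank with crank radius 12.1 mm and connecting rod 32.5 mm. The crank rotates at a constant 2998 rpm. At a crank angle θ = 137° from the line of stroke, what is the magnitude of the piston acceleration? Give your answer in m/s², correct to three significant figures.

823

ω = 2π·2998/60 = 313.9 rad/s
x(θ) = r cosθ + √(L² − r² sin²θ); with ω constant, a = ω²·d²x/dθ².
d²x/dθ² = −r cosθ − r²(cos2θ)/√u − r⁴ sin²2θ/(4u^{3/2}),  u = L² − r² sin²θ = 0.000988152 m².
Substituting r = 0.0121 m, L = 0.0325 m, θ = 137°: d²x/dθ² = +0.0083528 m.
a = ω²·d²x/dθ² = (313.9)²·(+0.0083528) = +823.29 m/s²;  |a| = 823.29 m/s².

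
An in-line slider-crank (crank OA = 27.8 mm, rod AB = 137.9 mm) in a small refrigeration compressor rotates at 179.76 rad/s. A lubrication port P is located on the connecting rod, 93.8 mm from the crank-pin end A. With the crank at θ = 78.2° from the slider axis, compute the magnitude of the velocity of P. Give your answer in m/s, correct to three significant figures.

5.04

ω = 179.8 rad/s.  Crank-pin speed |V_A| = rω = 4.9973 m/s, perpendicular to OA.
Rod angle: sinφ = −(r/L) sinθ ⇒ φ = -11.381°; ω_rod = −rω cosθ/√(L²−r²sin²θ) = -7.5593 rad/s.
V_P = V_A + ω_rod × AP, with AP = 0.0938 m along the rod.
Components: V_Px = −rω sinθ − a·ω_rod·sinφ = -5.0316 m/s;  V_Py = rω cosθ + a·ω_rod·cosφ = +0.32681 m/s.
|V_P| = √(V_Px² + V_Py²) = 5.0422 m/s.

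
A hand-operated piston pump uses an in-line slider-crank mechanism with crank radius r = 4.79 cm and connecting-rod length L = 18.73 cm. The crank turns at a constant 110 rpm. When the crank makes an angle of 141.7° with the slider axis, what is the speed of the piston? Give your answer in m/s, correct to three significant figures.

ω = 2π·110/60 = 11.52 rad/s
For an in-line slider-crank, x = r cosθ + √(L² − r² sin²θ), so v = −rω sinθ·[1 + r cosθ/√(L² − r² sin²θ)].
With r = 0.0479 m, L = 0.1873 m, θ = 141.7°: √(L² − r² sin²θ) = 0.18493 m.
v = −0.0479·11.52·0.61978·[1 + 0.0479·-0.78478/0.18493] = -0.27246 m/s.
|v| = 0.27246 m/s.

0.272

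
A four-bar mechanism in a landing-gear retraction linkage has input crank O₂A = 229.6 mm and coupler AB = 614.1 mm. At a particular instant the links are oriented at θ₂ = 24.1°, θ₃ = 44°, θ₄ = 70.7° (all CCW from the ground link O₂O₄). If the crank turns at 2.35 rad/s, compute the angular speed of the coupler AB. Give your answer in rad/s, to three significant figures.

1.42

ω₂ = 2.35 rad/s
Differentiating the loop-closure r₂e^{iθ₂}+r₃e^{iθ₃}=r₁+r₄e^{iθ₄} gives r₂ω₂e^{iθ₂}+r₃ω₃e^{iθ₃}=r₄ω₄e^{iθ₄}.
Eliminating the other unknown: ω₃ = r₂ω₂ sin(θ₄−θ₂) / [r₃ sin(θ₃−θ₄)].
Numerator sine = +0.72657; denominator sine = -0.44932.
Result = 0.2296·2.35·(+0.72657) / (0.6141·(-0.44932)) = -1.4208 rad/s; magnitude 1.4208 rad/s.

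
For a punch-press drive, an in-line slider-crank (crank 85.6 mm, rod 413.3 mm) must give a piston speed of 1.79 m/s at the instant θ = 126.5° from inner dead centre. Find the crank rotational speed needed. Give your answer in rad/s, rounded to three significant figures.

29.7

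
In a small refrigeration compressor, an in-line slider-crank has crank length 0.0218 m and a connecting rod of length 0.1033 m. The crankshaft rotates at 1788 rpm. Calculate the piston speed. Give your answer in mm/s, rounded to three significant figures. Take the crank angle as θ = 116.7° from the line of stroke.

ω = 2π·1788/60 = 187.2 rad/s
For an in-line slider-crank, x = r cosθ + √(L² − r² sin²θ), so v = −rω sinθ·[1 + r cosθ/√(L² − r² sin²θ)].
With r = 0.0218 m, L = 0.1033 m, θ = 116.7°: √(L² − r² sin²θ) = 0.10145 m.
v = −0.0218·187.2·0.89337·[1 + 0.0218·-0.44932/0.10145] = -3.2945 m/s.
|v| = 3.2945 m/s = 3294.5 mm/s.

3290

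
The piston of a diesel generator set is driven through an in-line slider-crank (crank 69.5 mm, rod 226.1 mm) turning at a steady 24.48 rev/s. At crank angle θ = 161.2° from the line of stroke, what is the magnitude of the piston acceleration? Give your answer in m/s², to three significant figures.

ω = 2π·24.5 = 153.8 rad/s
x(θ) = r cosθ + √(L² − r² sin²θ); with ω constant, a = ω²·d²x/dθ².
d²x/dθ² = −r cosθ − r²(cos2θ)/√u − r⁴ sin²2θ/(4u^{3/2}),  u = L² − r² sin²θ = 0.0506196 m².
Substituting r = 0.0695 m, L = 0.2261 m, θ = 161.2°: d²x/dθ² = +0.048592 m.
a = ω²·d²x/dθ² = (153.8)²·(+0.048592) = +1149.6 m/s²;  |a| = 1149.6 m/s².

1150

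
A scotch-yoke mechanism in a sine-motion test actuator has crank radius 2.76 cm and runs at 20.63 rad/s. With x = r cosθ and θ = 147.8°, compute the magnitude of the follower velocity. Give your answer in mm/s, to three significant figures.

303

ω = 20.63 rad/s
x = r cosθ ⇒ ẋ = −rω sinθ.
|v| = rω|sinθ| = 0.0276·20.63·|sin 147.8°| = 0.30341 m/s = 303.41 mm/s.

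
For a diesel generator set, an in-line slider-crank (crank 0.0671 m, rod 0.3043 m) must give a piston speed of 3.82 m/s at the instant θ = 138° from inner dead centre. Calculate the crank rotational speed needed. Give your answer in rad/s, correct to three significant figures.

102

For an in-line slider-crank, |v_piston| = rω|sinθ|·[1 + r cosθ/√(L² − r² sin²θ)].
With r = 0.0671 m, L = 0.3043 m, θ = 138°: the bracketed kinematic factor |dx/dθ| = 0.03746 m.
ω = v/|dx/dθ| = 3.82/0.03746 = 101.98 rad/s.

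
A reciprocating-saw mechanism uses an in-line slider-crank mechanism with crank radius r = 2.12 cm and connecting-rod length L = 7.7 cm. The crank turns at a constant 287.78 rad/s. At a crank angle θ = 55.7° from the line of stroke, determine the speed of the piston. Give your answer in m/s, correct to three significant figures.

5.84

ω = 287.8 rad/s
For an in-line slider-crank, x = r cosθ + √(L² − r² sin²θ), so v = −rω sinθ·[1 + r cosθ/√(L² − r² sin²θ)].
With r = 0.0212 m, L = 0.077 m, θ = 55.7°: √(L² − r² sin²θ) = 0.074982 m.
v = −0.0212·287.8·0.82610·[1 + 0.0212·0.56353/0.074982] = -5.843 m/s.
|v| = 5.843 m/s.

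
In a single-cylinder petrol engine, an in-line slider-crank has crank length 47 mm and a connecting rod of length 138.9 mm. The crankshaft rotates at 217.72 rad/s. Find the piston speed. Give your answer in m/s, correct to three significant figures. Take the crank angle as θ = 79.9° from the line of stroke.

ω = 217.7 rad/s
For an in-line slider-crank, x = r cosθ + √(L² − r² sin²θ), so v = −rω sinθ·[1 + r cosθ/√(L² − r² sin²θ)].
With r = 0.047 m, L = 0.1389 m, θ = 79.9°: √(L² − r² sin²θ) = 0.13097 m.
v = −0.047·217.7·0.98450·[1 + 0.047·0.17537/0.13097] = -10.708 m/s.
|v| = 10.708 m/s.

10.7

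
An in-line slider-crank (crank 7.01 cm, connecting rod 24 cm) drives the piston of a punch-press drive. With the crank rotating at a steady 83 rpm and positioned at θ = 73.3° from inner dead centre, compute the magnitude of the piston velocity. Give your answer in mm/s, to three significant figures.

ω = 2π·83/60 = 8.692 rad/s
For an in-line slider-crank, x = r cosθ + √(L² − r² sin²θ), so v = −rω sinθ·[1 + r cosθ/√(L² − r² sin²θ)].
With r = 0.0701 m, L = 0.24 m, θ = 73.3°: √(L² − r² sin²θ) = 0.23042 m.
v = −0.0701·8.692·0.95782·[1 + 0.0701·0.28736/0.23042] = -0.63461 m/s.
|v| = 0.63461 m/s = 634.61 mm/s.

635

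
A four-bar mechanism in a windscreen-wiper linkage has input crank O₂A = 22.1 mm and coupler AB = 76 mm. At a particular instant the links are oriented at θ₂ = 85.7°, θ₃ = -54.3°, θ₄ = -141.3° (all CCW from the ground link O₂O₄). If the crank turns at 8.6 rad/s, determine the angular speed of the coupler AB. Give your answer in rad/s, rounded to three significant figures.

ω₂ = 8.6 rad/s
Differentiating the loop-closure r₂e^{iθ₂}+r₃e^{iθ₃}=r₁+r₄e^{iθ₄} gives r₂ω₂e^{iθ₂}+r₃ω₃e^{iθ₃}=r₄ω₄e^{iθ₄}.
Eliminating the other unknown: ω₃ = r₂ω₂ sin(θ₄−θ₂) / [r₃ sin(θ₃−θ₄)].
Numerator sine = +0.73135; denominator sine = +0.99863.
Result = 0.0221·8.6·(+0.73135) / (0.076·(+0.99863)) = +1.8315 rad/s; magnitude 1.8315 rad/s.

1.83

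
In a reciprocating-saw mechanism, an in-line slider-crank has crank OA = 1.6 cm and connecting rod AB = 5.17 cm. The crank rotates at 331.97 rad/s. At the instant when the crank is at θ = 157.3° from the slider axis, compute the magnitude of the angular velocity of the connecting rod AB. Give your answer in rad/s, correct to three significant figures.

ω = 332 rad/s
The rod makes angle φ with the slider axis where L sinφ = r sinθ; differentiating, L cosφ·φ̇ = r ω cosθ.
L cosφ = √(L² − r² sin²θ) = 0.05133 m.
|ω_rod| = r ω |cosθ| / √(L² − r² sin²θ) = 0.016·332·0.92254/0.05133 = 95.462 rad/s.

95.5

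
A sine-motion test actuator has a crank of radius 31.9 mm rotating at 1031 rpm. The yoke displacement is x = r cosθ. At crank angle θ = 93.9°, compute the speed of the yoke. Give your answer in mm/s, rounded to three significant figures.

ω = 108 rad/s (from 1031 rpm).
x = r cosθ ⇒ ẋ = −rω sinθ.
|v| = rω|sinθ| = 0.0319·108·|sin 93.9°| = 3.4361 m/s = 3436.1 mm/s.

3440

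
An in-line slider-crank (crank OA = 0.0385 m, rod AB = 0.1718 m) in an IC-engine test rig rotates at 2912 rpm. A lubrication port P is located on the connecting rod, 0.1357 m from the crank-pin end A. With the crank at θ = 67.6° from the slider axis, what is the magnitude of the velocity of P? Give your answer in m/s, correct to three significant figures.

11.6

ω = 304.9 rad/s.  Crank-pin speed |V_A| = rω = 11.74 m/s, perpendicular to OA.
Rod angle: sinφ = −(r/L) sinθ ⇒ φ = -11.958°; ω_rod = −rω cosθ/√(L²−r²sin²θ) = -26.619 rad/s.
V_P = V_A + ω_rod × AP, with AP = 0.1357 m along the rod.
Components: V_Px = −rω sinθ − a·ω_rod·sinφ = -11.603 m/s;  V_Py = rω cosθ + a·ω_rod·cosφ = +0.94009 m/s.
|V_P| = √(V_Px² + V_Py²) = 11.641 m/s.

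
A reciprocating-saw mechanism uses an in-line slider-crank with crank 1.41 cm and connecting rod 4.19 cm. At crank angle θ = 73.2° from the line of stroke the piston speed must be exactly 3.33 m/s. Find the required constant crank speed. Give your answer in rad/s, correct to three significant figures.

For an in-line slider-crank, |v_piston| = rω|sinθ|·[1 + r cosθ/√(L² − r² sin²θ)].
With r = 0.0141 m, L = 0.0419 m, θ = 73.2°: the bracketed kinematic factor |dx/dθ| = 0.014885 m.
ω = v/|dx/dθ| = 3.33/0.014885 = 223.71 rad/s.

224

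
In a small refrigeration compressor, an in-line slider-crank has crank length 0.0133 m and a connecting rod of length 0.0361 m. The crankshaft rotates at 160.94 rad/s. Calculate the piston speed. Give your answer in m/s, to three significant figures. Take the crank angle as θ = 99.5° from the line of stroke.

ω = 160.9 rad/s
For an in-line slider-crank, x = r cosθ + √(L² − r² sin²θ), so v = −rω sinθ·[1 + r cosθ/√(L² − r² sin²θ)].
With r = 0.0133 m, L = 0.0361 m, θ = 99.5°: √(L² − r² sin²θ) = 0.033632 m.
v = −0.0133·160.9·0.98629·[1 + 0.0133·-0.16505/0.033632] = -1.9734 m/s.
|v| = 1.9734 m/s.

1.97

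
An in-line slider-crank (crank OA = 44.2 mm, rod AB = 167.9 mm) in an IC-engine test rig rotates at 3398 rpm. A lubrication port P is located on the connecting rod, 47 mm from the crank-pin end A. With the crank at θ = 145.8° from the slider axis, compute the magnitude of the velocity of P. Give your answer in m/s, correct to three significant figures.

12.5

ω = 355.8 rad/s.  Crank-pin speed |V_A| = rω = 15.728 m/s, perpendicular to OA.
Rod angle: sinφ = −(r/L) sinθ ⇒ φ = -8.509°; ω_rod = −rω cosθ/√(L²−r²sin²θ) = +78.339 rad/s.
V_P = V_A + ω_rod × AP, with AP = 0.047 m along the rod.
Components: V_Px = −rω sinθ − a·ω_rod·sinφ = -8.2956 m/s;  V_Py = rω cosθ + a·ω_rod·cosφ = -9.3669 m/s.
|V_P| = √(V_Px² + V_Py²) = 12.512 m/s.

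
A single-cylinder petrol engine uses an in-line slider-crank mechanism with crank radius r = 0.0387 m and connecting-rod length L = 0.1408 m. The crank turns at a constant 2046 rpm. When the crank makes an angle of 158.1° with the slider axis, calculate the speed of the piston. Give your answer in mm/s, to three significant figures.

ω = 2π·2046/60 = 214.3 rad/s
For an in-line slider-crank, x = r cosθ + √(L² − r² sin²θ), so v = −rω sinθ·[1 + r cosθ/√(L² − r² sin²θ)].
With r = 0.0387 m, L = 0.1408 m, θ = 158.1°: √(L² − r² sin²θ) = 0.14006 m.
v = −0.0387·214.3·0.37299·[1 + 0.0387·-0.92784/0.14006] = -2.2998 m/s.
|v| = 2.2998 m/s = 2299.8 mm/s.

2300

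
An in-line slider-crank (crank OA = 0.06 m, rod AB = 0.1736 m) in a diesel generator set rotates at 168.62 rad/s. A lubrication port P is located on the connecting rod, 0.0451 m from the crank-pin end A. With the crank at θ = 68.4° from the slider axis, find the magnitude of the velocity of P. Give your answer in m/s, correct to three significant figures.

10.1

ω = 168.6 rad/s.  Crank-pin speed |V_A| = rω = 10.117 m/s, perpendicular to OA.
Rod angle: sinφ = −(r/L) sinθ ⇒ φ = -18.745°; ω_rod = −rω cosθ/√(L²−r²sin²θ) = -22.656 rad/s.
V_P = V_A + ω_rod × AP, with AP = 0.0451 m along the rod.
Components: V_Px = −rω sinθ − a·ω_rod·sinφ = -9.7351 m/s;  V_Py = rω cosθ + a·ω_rod·cosφ = +2.7568 m/s.
|V_P| = √(V_Px² + V_Py²) = 10.118 m/s.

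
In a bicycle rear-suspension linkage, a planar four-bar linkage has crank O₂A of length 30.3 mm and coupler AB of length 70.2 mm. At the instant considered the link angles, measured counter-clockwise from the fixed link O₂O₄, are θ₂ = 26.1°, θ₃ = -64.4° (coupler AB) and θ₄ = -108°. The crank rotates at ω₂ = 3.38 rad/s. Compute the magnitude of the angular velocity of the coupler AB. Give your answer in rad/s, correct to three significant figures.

ω₂ = 3.38 rad/s
Differentiating the loop-closure r₂e^{iθ₂}+r₃e^{iθ₃}=r₁+r₄e^{iθ₄} gives r₂ω₂e^{iθ₂}+r₃ω₃e^{iθ₃}=r₄ω₄e^{iθ₄}.
Eliminating the other unknown: ω₃ = r₂ω₂ sin(θ₄−θ₂) / [r₃ sin(θ₃−θ₄)].
Numerator sine = -0.71813; denominator sine = +0.68962.
Result = 0.0303·3.38·(-0.71813) / (0.0702·(+0.68962)) = -1.5192 rad/s; magnitude 1.5192 rad/s.

1.52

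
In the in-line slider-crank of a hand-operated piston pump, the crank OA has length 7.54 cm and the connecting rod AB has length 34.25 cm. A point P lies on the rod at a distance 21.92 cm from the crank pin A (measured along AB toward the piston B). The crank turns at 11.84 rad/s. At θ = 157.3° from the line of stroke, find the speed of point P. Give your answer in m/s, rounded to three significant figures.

0.421

ω = 11.84 rad/s.  Crank-pin speed |V_A| = rω = 0.89274 m/s, perpendicular to OA.
Rod angle: sinφ = −(r/L) sinθ ⇒ φ = -4.873°; ω_rod = −rω cosθ/√(L²−r²sin²θ) = +2.4133 rad/s.
V_P = V_A + ω_rod × AP, with AP = 0.2192 m along the rod.
Components: V_Px = −rω sinθ − a·ω_rod·sinφ = -0.29957 m/s;  V_Py = rω cosθ + a·ω_rod·cosφ = -0.29649 m/s.
|V_P| = √(V_Px² + V_Py²) = 0.42148 m/s.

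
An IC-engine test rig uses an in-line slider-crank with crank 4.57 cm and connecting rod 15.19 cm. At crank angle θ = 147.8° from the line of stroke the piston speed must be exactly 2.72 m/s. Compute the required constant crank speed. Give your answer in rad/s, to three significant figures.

For an in-line slider-crank, |v_piston| = rω|sinθ|·[1 + r cosθ/√(L² − r² sin²θ)].
With r = 0.0457 m, L = 0.1519 m, θ = 147.8°: the bracketed kinematic factor |dx/dθ| = 0.018072 m.
ω = v/|dx/dθ| = 2.72/0.018072 = 150.51 rad/s.

151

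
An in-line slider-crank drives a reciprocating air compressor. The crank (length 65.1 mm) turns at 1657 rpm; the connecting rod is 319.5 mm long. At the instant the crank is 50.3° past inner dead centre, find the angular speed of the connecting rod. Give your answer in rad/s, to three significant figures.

ω = 173.5 rad/s (converted from 1657 rpm).
The rod makes angle φ with the slider axis where L sinφ = r sinθ; differentiating, L cosφ·φ̇ = r ω cosθ.
L cosφ = √(L² − r² sin²θ) = 0.31555 m.
|ω_rod| = r ω |cosθ| / √(L² − r² sin²θ) = 0.0651·173.5·0.63877/0.31555 = 22.867 rad/s.

22.9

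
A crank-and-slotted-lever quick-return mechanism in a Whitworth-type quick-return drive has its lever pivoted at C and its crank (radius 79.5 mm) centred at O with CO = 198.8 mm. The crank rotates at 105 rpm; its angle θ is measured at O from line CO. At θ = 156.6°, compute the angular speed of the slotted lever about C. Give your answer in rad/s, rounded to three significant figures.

5.35

ω = 11 rad/s (from 105 rpm).
Crank pin A relative to C: A = (d + r cosθ, r sinθ); lever angle φ = atan2(r sinθ, d + r cosθ).
Differentiating tanφ: φ̇ = rω(d cosθ + r)/(d² + r² + 2dr cosθ).
d² + r² + 2dr cosθ = |CA|² = 0.0168322 m²;  d cosθ + r = -0.10295 m.
|ω_lever| = |0.0795·11·-0.10295| / 0.0168322 = 5.3465 rad/s.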